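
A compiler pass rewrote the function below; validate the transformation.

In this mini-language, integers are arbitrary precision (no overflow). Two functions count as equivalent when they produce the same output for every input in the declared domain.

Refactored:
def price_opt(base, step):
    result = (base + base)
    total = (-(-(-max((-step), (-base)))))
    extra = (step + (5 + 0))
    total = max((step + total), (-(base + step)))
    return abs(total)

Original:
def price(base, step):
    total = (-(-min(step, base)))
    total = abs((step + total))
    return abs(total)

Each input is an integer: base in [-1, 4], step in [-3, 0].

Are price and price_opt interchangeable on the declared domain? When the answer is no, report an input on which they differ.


Take base=-1, step=-3.
price: total becomes -3; next total becomes 6; next final value 6
price_opt: result becomes -2; next total becomes -3; next extra becomes 2; next total becomes 4; next final value 4
6 vs 4 — the two versions disagree here.
verdict: not equivalent; witness: base=-1, step=-3


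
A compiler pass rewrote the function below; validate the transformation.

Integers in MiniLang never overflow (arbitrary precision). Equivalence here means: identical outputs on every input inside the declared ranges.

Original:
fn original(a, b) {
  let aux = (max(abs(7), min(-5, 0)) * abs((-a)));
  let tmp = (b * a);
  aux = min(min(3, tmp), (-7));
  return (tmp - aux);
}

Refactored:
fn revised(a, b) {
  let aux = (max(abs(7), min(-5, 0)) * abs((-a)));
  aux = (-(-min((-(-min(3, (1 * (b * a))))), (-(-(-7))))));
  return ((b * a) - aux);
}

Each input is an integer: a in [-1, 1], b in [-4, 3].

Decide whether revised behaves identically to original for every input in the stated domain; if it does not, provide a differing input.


Comparing the listings, the differences include: statement counts differ; also local variable names differ; also constant usage differs; also arithmetic usage differs.
Spot check at a=-1, b=-3 — original: aux becomes 7; next tmp becomes 3; next aux becomes -7; next final value 10. revised: aux becomes 7; next aux becomes -7; next final value 10. Both give 10.
An exhaustive pass over the 24 declared inputs shows identical outputs.
verdict: equivalent


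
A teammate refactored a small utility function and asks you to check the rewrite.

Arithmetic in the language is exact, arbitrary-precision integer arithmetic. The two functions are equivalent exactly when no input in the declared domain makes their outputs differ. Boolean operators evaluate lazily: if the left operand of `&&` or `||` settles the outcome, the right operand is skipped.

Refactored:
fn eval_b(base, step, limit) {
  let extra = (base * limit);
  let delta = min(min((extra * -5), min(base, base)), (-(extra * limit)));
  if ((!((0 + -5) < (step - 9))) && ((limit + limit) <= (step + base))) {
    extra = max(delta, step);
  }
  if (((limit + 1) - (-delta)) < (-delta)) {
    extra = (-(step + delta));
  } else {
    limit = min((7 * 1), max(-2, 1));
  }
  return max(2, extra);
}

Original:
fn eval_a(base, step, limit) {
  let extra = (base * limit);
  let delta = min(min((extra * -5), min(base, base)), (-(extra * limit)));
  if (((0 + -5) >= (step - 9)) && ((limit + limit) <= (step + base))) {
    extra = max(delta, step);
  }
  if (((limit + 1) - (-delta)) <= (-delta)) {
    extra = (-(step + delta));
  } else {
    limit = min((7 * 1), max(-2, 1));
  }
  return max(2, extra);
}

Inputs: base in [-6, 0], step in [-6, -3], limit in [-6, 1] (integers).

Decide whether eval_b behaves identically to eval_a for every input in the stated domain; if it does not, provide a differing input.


Try base=-1, step=-6, limit=1.
eval_a: extra := -1 | delta := -1 | (((0 + -5) >= (step - 9)) && ((limit + limit) <= (step + base))): false | (((limit + 1) - (-delta)) <= (-delta)): true | extra := 7 | result 7
eval_b: extra := -1 | delta := -1 | ((!((0 + -5) < (step - 9))) && ((limit + limit) <= (step + base))): false | (((limit + 1) - (-delta)) < (-delta)): false | limit := 1 | result 2
7 vs 2 — the two versions disagree here.
verdict: not equivalent; witness: base=-1, step=-6, limit=1


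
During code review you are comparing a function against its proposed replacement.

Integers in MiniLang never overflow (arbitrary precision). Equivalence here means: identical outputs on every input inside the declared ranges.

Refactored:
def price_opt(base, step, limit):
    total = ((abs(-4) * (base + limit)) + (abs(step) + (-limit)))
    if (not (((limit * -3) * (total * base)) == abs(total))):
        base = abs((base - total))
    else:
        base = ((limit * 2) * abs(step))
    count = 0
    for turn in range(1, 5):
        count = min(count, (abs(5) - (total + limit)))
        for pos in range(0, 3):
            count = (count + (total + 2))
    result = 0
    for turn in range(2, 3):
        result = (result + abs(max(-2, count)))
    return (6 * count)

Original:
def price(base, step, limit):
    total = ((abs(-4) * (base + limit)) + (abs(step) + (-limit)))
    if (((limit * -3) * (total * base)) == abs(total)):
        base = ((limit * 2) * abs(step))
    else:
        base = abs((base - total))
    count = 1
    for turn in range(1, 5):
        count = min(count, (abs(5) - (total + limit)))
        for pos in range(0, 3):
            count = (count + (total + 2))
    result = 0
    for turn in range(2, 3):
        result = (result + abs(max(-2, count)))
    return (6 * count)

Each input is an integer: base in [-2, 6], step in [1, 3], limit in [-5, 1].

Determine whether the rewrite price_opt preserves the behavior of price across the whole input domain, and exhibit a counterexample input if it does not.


On input base=-2, step=1, limit=-5, price returns -1434 while price_opt returns -1440.
verdict: not equivalent; witness: base=-2, step=1, limit=-5


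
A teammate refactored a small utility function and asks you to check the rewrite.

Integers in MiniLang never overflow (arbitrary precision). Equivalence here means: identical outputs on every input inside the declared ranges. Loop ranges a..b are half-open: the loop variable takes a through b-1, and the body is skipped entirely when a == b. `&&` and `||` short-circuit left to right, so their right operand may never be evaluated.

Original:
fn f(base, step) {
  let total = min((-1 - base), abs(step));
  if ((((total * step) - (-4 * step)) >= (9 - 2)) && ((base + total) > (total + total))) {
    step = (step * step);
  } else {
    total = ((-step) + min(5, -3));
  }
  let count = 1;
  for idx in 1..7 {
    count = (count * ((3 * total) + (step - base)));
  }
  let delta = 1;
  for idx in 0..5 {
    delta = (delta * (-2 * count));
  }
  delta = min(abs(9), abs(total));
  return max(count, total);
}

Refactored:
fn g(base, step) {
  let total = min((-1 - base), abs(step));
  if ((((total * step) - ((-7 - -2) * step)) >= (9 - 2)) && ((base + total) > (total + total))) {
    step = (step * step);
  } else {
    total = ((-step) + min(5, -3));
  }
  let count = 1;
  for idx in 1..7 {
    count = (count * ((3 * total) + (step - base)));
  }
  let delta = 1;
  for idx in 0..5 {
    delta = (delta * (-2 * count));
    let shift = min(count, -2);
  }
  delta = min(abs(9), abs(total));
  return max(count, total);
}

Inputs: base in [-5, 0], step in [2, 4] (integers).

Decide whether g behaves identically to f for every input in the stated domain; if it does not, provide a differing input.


Evaluate both at base=0, step=2.
f: total := -1 | ((((total * step) - (-4 * step)) >= (9 - 2)) && ((base + total) > (total + total))): false | total := -5 | count := 1 | iter idx=1: | count := -13 | iter idx=2: | count := 169 | iter idx=3: | count := -2197 | iter idx=4: | count := 28561 | iter idx=5: | count := -371293 | iter idx=6: | count := 4826809 | delta := 1 | iter idx=0: | delta := -9653618 | iter idx=1: | delta := 93192340489924 | iter idx=2: | delta := -899643255615659145032 | iter idx=3: | delta := 8684812325989928204345525776 | iter idx=4: | delta := -83839860596798238732177645850657568 | delta := 5 | result 4826809
g: total := -1 | ((((total * step) - ((-7 - -2) * step)) >= (9 - 2)) && ((base + total) > (total + total))): true | step := 4 | count := 1 | iter idx=1: | count := 1 | iter idx=2: | count := 1 | iter idx=3: | count := 1 | iter idx=4: | count := 1 | iter idx=5: | count := 1 | iter idx=6: | count := 1 | delta := 1 | iter idx=0: | delta := -2 | shift := -2 | iter idx=1: | delta := 4 | shift := -2 | iter idx=2: | delta := -8 | shift := -2 | iter idx=3: | delta := 16 | shift := -2 | iter idx=4: | delta := -32 | shift := -2 | delta := 1 | result 1
4826809 != 1, so the rewrite changes behavior.
verdict: not equivalent; witness: base=0, step=2


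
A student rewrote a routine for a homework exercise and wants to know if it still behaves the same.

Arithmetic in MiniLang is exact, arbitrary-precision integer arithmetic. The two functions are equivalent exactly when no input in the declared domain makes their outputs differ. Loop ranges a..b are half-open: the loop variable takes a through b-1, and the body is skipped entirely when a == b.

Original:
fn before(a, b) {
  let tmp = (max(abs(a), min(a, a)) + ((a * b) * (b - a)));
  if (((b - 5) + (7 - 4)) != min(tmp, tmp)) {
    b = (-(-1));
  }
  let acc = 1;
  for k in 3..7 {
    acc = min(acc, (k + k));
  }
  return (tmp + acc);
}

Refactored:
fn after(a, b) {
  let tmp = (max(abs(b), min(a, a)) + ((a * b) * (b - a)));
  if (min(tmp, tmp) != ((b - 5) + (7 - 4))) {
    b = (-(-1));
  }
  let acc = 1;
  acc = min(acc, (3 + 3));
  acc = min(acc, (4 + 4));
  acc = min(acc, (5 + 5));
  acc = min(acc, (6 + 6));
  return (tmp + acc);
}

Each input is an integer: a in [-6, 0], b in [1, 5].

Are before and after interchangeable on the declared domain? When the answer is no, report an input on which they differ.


a=-6, b=1 yields -35 from before but -40 from after.
verdict: not equivalent; witness: a=-6, b=1


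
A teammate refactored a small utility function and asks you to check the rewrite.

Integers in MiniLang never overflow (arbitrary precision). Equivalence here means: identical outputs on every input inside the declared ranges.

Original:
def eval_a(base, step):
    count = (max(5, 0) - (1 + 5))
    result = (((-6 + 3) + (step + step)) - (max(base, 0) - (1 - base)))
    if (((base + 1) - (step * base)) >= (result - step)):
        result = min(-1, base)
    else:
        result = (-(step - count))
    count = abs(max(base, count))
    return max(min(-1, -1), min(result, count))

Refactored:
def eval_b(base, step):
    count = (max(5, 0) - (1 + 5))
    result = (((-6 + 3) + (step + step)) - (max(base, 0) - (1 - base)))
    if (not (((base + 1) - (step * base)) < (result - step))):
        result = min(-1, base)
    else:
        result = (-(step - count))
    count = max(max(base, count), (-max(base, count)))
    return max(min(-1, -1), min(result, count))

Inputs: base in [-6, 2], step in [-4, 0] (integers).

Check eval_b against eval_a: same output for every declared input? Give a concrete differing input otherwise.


Equivalent — the differences include min/max/abs usage differs, and boolean connective usage differs, and comparison usage differs, yet no declared input distinguishes the two.
Spot check at base=-3, step=0 — eval_a: count = -1; result = 1; (((base + 1) - (step * base)) >= (result - step)) -> false; result = -1; count = 1; return -1. eval_b: count = -1; result = 1; (not (((base + 1) - (step * base)) < (result - step))) -> false; result = -1; count = 1; return -1. Both give -1.
An exhaustive pass over the 45 declared inputs shows identical outputs.
verdict: equivalent


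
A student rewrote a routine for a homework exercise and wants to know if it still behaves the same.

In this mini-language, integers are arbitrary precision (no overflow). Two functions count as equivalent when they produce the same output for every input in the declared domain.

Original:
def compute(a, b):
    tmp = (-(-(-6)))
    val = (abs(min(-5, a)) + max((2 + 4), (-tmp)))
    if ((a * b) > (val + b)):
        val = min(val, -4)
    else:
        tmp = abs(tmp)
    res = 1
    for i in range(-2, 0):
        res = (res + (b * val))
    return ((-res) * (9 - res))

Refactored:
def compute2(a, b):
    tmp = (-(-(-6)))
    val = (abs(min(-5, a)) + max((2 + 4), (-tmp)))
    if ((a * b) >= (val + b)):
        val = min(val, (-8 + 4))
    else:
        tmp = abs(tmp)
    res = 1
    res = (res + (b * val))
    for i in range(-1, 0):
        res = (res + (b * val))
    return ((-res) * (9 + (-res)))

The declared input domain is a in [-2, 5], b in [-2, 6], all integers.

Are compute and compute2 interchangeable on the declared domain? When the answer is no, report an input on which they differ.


The edit looks behavioral (`((a * b) > (val + b))` became `((a * b) >= (val + b))`), but over these ranges it never changes the outcome.
Tracing a=5, b=4: compute: tmp becomes -6; next val becomes 11; next ((a * b) > (val + b)) evaluates to true; next val becomes -4; next res becomes 1; next at i=-2:; next res becomes -15; next at i=-1:; next res becomes -31; next final value 1240 | compute2: tmp becomes -6; next val becomes 11; next ((a * b) >= (val + b)) evaluates to true; next val becomes -4; next res becomes 1; next res becomes -15; next at i=-1:; next res becomes -31; next final value 1240 — matching result 1240.
Across all 72 domain points the two functions coincide.
verdict: equivalent


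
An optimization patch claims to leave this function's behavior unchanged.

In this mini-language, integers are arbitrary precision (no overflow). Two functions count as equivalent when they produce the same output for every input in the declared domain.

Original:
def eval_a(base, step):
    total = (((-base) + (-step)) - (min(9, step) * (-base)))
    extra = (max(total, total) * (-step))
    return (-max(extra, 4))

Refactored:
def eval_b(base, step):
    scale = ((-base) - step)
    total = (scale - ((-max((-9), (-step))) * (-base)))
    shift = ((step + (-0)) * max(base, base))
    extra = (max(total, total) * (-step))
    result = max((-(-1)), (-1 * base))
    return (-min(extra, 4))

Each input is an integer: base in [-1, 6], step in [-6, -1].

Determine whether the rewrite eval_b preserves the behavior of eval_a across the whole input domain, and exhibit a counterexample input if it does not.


base=-1, step=-6 yields -78 from eval_a but -4 from eval_b.
verdict: not equivalent; witness: base=-1, step=-6


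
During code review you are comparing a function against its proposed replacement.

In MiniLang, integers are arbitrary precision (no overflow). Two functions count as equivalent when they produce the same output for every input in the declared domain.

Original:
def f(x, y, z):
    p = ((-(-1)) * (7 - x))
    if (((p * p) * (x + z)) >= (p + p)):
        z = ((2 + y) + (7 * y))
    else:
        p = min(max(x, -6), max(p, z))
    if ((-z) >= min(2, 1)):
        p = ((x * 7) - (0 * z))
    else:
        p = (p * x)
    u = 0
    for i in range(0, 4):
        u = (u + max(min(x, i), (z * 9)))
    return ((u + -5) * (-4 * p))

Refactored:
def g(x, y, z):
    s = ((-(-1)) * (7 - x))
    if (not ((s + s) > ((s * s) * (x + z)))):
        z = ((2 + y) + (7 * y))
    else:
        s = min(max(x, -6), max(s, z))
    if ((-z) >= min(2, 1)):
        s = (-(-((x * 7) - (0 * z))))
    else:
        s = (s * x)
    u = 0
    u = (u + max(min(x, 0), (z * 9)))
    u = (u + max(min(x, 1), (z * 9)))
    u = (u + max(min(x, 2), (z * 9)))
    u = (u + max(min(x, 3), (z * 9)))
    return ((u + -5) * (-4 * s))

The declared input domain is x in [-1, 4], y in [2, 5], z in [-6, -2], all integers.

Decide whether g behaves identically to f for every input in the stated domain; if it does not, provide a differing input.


Side by side, the visible changes include: arithmetic usage differs; loop structure differs; local variable names differ; constant usage differs; comparison usage differs; statement counts differ; boolean connective usage differs; min/max/abs usage differs.
One worked example (x=3, y=3, z=-5) — f: p := 4 | (((p * p) * (x + z)) >= (p + p)): false | p := 3 | ((-z) >= min(2, 1)): true | p := 21 | u := 0 | iter i=0: | u := 0 | iter i=1: | u := 1 | iter i=2: | u := 3 | iter i=3: | u := 6 | result -84; g: s := 4 | (not ((s + s) > ((s * s) * (x + z)))): false | s := 3 | ((-z) >= min(2, 1)): true | s := 21 | u := 0 | u := 0 | u := 1 | u := 3 | u := 6 | result -84; agreement on -84.
Every one of the 120 inputs gives matching results.
verdict: equivalent


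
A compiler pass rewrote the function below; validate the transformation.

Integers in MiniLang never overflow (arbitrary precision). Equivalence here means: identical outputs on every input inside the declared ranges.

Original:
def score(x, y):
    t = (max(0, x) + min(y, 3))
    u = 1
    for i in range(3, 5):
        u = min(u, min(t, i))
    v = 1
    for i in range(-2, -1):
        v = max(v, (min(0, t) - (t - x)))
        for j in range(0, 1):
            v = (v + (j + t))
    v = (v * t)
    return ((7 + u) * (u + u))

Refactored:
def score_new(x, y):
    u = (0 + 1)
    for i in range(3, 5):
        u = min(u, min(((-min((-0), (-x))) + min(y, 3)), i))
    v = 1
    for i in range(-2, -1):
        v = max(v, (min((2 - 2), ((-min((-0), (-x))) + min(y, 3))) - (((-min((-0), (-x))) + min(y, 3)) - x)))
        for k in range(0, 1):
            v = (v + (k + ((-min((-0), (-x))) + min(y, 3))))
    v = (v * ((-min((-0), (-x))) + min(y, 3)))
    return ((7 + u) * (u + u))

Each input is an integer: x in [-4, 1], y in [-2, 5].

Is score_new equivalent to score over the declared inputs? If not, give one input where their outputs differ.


Reading the diff, among the changes: constant usage differs, min/max/abs usage differs, arithmetic usage differs, statement counts differ, local variable names differ.
Spot check at x=0, y=5 — score: t becomes 3; next u becomes 1; next at i=3:; next u becomes 1; next at i=4:; next u becomes 1; next v becomes 1; next at i=-2:; next v becomes 1; next at j=0:; next v becomes 4; next v becomes 12; next final value 16. score_new: u becomes 1; next at i=3:; next u becomes 1; next at i=4:; next u becomes 1; next v becomes 1; next at i=-2:; next v becomes 1; next at k=0:; next v becomes 4; next v becomes 12; next final value 16. Both give 16.
Every one of the 48 inputs gives matching results.
verdict: equivalent


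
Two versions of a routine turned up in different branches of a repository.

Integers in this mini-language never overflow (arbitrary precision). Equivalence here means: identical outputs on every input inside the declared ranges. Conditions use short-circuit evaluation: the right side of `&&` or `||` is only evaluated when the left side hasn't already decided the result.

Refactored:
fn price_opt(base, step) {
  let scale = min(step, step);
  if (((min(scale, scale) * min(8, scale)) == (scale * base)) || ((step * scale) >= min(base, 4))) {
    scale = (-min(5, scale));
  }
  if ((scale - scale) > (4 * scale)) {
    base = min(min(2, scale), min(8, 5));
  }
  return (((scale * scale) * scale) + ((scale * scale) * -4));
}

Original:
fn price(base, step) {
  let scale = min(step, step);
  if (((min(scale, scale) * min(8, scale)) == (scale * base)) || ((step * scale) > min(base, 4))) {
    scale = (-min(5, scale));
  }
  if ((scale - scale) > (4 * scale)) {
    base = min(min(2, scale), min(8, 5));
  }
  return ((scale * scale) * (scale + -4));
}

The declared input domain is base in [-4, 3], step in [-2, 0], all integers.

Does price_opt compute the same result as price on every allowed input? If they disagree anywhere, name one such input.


There is a counterexample at base=1, step=-1: -5 on one side, -3 on the other.
price: scale becomes -1; next (((min(scale, scale) * min(8, scale)) == (scale * base)) || ((step * scale) > min(base, 4))) evaluates to false; next ((scale - scale) > (4 * scale)) evaluates to true; next base becomes -1; next final value -5
price_opt: scale becomes -1; next (((min(scale, scale) * min(8, scale)) == (scale * base)) || ((step * scale) >= min(base, 4))) evaluates to true; next scale becomes 1; next ((scale - scale) > (4 * scale)) evaluates to false; next final value -3
verdict: not equivalent; witness: base=1, step=-1


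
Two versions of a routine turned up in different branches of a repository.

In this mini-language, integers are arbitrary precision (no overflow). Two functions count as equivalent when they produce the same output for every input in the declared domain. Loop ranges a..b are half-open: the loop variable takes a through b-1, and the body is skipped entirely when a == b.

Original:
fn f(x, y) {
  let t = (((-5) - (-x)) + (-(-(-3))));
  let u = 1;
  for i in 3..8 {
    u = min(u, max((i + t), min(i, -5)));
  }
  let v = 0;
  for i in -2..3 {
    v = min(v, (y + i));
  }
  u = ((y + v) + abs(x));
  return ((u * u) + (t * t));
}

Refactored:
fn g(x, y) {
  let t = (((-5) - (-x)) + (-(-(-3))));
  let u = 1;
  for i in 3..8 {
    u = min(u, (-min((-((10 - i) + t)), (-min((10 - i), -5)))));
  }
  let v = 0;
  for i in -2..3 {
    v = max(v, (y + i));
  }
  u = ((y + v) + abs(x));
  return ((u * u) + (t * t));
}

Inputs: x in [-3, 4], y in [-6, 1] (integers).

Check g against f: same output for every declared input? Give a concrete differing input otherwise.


Consider the input x=-3, y=-6.
f: t = -11; u = 1; [i=3]; u = -5; [i=4]; u = -5; [i=5]; u = -5; [i=6]; u = -5; [i=7]; u = -5; v = 0; [i=-2]; v = -8; [i=-1]; v = -8; [i=0]; v = -8; [i=1]; v = -8; [i=2]; v = -8; u = -11; return 242
g: t = -11; u = 1; [i=3]; u = -4; [i=4]; u = -5; [i=5]; u = -5; [i=6]; u = -5; [i=7]; u = -5; v = 0; [i=-2]; v = 0; [i=-1]; v = 0; [i=0]; v = 0; [i=1]; v = 0; [i=2]; v = 0; u = -3; return 130
242 != 130, so the rewrite changes behavior.
verdict: not equivalent; witness: x=-3, y=-6


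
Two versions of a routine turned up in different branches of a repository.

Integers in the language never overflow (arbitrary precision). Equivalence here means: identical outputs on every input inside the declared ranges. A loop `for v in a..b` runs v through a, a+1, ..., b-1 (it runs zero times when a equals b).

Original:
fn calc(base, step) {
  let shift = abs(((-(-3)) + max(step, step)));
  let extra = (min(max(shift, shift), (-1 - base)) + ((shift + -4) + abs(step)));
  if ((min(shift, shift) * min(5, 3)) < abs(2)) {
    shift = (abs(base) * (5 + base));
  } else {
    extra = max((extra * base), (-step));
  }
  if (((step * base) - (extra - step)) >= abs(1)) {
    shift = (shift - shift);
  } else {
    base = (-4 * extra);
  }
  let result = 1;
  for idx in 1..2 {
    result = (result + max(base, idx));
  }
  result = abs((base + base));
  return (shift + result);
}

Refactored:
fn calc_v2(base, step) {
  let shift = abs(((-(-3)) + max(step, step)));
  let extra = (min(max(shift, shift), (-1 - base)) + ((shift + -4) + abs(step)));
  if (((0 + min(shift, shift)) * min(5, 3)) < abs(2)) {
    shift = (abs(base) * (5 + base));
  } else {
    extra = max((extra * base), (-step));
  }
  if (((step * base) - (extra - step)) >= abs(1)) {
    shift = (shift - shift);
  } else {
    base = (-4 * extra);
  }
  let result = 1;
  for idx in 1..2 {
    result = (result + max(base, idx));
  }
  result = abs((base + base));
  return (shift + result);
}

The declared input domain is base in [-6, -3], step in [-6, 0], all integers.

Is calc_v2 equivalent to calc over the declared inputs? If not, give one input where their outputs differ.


The two are interchangeable: arithmetic usage differs, plus constant usage differs, and every declared input agrees.
One worked example (base=-5, step=-6) — calc: shift becomes 3; next extra becomes 8; next ((min(shift, shift) * min(5, 3)) < abs(2)) evaluates to false; next extra becomes 6; next (((step * base) - (extra - step)) >= abs(1)) evaluates to true; next shift becomes 0; next result becomes 1; next at idx=1:; next result becomes 2; next result becomes 10; next final value 10; calc_v2: shift becomes 3; next extra becomes 8; next (((0 + min(shift, shift)) * min(5, 3)) < abs(2)) evaluates to false; next extra becomes 6; next (((step * base) - (extra - step)) >= abs(1)) evaluates to true; next shift becomes 0; next result becomes 1; next at idx=1:; next result becomes 2; next result becomes 10; next final value 10; agreement on 10.
Checked all 28 inputs in the declared domain: the outputs agree on every one.
verdict: equivalent


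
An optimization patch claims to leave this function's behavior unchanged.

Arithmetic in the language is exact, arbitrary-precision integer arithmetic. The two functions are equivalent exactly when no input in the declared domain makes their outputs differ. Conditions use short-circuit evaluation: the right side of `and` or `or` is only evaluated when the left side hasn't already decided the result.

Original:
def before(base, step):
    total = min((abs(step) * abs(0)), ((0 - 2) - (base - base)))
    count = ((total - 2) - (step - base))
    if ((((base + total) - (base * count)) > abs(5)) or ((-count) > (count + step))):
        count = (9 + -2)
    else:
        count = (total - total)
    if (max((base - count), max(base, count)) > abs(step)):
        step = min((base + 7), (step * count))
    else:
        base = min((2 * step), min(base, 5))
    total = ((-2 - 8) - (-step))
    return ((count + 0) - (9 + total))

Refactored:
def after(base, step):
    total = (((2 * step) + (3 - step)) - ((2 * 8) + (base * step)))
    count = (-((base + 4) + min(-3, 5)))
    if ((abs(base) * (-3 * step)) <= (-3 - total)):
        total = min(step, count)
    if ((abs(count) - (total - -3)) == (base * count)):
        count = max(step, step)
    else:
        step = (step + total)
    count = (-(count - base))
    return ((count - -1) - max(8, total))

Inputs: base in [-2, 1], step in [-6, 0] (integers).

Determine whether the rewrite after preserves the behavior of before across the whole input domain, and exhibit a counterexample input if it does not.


These are not equivalent — on base=-2, step=-6 the outputs split (50 vs -10).
before: total=-2, then count=0, then ((((base + total) - (base * count)) > abs(5)) or ((-count) > (count + step))) is true, then count=7, then (max((base - count), max(base, count)) > abs(step)) is true, then step=-42, then total=-52, then returns 50
after: total=-31, then count=1, then ((abs(base) * (-3 * step)) <= (-3 - total)) is false, then ((abs(count) - (total - -3)) == (base * count)) is false, then step=-37, then count=-3, then returns -10
verdict: not equivalent; witness: base=-2, step=-6


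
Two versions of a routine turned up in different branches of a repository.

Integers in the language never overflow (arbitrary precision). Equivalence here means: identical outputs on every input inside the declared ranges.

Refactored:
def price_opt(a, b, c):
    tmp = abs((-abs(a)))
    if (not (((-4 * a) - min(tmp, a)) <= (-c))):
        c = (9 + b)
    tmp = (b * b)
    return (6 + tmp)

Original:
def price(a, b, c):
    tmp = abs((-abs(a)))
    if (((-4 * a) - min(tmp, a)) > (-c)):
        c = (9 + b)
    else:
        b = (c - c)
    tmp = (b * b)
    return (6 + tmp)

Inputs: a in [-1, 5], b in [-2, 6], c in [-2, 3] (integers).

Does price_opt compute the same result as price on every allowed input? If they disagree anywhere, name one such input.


Consider the input a=0, b=-2, c=-2.
price: tmp = 0; (((-4 * a) - min(tmp, a)) > (-c)) -> false; b = 0; tmp = 0; return 6
price_opt: tmp = 0; (not (((-4 * a) - min(tmp, a)) <= (-c))) -> false; tmp = 4; return 10
6 and 10 differ, so these are not the same function on this domain.
verdict: not equivalent; witness: a=0, b=-2, c=-2


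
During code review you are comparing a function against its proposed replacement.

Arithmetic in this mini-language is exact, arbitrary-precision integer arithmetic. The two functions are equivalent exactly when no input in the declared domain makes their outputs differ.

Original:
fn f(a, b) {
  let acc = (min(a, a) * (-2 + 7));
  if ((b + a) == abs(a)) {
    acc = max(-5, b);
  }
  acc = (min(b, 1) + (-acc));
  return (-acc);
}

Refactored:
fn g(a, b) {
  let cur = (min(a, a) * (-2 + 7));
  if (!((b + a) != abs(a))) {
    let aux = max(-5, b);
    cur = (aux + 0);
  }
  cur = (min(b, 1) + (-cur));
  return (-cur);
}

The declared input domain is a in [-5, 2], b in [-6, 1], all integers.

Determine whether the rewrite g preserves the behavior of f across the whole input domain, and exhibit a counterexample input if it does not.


Changes here: constant usage differs, and boolean connective usage differs, and statement counts differ, and comparison usage differs, and arithmetic usage differs, and local variable names differ; the full 64-point sweep finds no disagreement.
verdict: equivalent


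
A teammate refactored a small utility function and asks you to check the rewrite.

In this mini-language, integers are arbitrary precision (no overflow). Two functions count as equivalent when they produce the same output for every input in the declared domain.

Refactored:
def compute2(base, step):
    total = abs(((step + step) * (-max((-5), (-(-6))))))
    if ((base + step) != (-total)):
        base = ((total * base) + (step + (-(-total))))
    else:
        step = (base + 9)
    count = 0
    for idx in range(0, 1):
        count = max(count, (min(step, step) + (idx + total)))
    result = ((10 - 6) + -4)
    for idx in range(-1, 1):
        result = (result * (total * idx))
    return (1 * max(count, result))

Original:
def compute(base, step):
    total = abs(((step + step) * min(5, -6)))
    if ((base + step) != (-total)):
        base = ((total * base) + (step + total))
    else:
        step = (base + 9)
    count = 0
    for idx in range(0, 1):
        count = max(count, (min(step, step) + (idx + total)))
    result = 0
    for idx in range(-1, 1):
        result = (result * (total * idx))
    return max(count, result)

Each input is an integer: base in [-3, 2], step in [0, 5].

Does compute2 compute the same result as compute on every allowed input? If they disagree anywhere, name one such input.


The two are interchangeable: arithmetic usage differs; constant usage differs; min/max/abs usage differs, and every declared input agrees.
Spot check at base=0, step=4 — compute: total=48, then ((base + step) != (-total)) is true, then base=52, then count=0, then (idx=0), then count=52, then result=0, then (idx=-1), then result=0, then (idx=0), then result=0, then returns 52. compute2: total=48, then ((base + step) != (-total)) is true, then base=52, then count=0, then (idx=0), then count=52, then result=0, then (idx=-1), then result=0, then (idx=0), then result=0, then returns 52. Both give 52.
Sweeping the whole domain (36 inputs) finds no disagreement.
verdict: equivalent


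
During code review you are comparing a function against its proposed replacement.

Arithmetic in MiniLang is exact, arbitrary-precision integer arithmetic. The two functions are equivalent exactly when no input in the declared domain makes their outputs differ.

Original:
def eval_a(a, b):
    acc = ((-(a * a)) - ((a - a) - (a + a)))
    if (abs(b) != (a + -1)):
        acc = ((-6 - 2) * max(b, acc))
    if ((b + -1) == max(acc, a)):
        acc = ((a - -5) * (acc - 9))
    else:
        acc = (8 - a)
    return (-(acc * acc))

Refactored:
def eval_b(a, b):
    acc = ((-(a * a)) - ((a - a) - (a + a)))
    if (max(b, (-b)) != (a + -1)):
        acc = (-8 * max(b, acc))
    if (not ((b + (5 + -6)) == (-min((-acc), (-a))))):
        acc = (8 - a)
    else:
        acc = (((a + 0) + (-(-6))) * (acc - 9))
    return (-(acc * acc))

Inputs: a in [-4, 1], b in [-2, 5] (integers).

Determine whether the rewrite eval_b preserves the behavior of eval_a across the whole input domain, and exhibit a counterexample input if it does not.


At a=0, b=1: eval_a gives -7225, eval_b gives -10404.
verdict: not equivalent; witness: a=0, b=1


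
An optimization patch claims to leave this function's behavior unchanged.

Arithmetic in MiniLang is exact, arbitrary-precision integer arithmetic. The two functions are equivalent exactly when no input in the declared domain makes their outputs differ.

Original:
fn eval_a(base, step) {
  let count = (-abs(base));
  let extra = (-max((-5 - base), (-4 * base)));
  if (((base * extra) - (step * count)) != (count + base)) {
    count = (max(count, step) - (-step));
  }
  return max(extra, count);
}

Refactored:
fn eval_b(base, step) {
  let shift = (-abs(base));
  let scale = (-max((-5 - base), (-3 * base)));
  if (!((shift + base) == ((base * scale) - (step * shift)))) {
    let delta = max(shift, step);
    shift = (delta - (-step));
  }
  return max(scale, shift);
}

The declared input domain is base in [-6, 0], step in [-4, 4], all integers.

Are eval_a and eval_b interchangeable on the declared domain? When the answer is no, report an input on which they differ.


Evaluate both at base=-1, step=-4.
eval_a: count := -1 | extra := -4 | (((base * extra) - (step * count)) != (count + base)): true | count := -5 | result -4
eval_b: shift := -1 | scale := -3 | (!((shift + base) == ((base * scale) - (step * shift)))): true | delta := -1 | shift := -5 | result -3
-4 != -3, so the rewrite changes behavior.
verdict: not equivalent; witness: base=-1, step=-4


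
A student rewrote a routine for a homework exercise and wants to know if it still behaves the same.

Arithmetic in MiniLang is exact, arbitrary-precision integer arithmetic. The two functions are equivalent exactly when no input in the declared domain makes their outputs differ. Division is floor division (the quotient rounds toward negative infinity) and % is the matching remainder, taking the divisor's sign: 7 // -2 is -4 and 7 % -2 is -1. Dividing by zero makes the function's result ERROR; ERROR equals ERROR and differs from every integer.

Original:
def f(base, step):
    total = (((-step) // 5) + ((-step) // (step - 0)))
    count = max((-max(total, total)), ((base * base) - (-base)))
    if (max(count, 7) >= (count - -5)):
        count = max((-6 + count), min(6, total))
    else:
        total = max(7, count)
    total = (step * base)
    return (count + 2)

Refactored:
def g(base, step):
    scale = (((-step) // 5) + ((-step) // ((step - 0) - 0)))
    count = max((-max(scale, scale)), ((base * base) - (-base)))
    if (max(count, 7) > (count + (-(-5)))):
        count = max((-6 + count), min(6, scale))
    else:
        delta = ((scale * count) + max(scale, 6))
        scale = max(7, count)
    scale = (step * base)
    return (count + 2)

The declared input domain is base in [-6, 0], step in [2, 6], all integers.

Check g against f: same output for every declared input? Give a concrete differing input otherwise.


These are not equivalent — on base=-2, step=2 the outputs split (0 vs 4).
f: total becomes -2; next count becomes 2; next (max(count, 7) >= (count - -5)) evaluates to true; next count becomes -2; next total becomes -4; next final value 0
g: scale becomes -2; next count becomes 2; next (max(count, 7) > (count + (-(-5)))) evaluates to false; next delta becomes 2; next scale becomes 7; next scale becomes -4; next final value 4
verdict: not equivalent; witness: base=-2, step=2


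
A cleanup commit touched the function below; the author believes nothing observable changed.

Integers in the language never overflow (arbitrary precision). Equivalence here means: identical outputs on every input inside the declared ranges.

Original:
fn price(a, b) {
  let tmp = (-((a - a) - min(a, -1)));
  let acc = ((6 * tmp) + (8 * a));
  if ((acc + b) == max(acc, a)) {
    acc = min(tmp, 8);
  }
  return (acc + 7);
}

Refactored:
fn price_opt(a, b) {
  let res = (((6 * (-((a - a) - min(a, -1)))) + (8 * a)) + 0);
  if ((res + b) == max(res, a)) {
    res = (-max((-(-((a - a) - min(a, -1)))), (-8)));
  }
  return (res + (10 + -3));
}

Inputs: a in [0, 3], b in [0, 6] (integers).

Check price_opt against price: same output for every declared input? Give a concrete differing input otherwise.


Changes here: local variable names differ, plus statement counts differ, plus arithmetic usage differs, plus constant usage differs, plus min/max/abs usage differs; the full 28-point sweep finds no disagreement.
verdict: equivalent


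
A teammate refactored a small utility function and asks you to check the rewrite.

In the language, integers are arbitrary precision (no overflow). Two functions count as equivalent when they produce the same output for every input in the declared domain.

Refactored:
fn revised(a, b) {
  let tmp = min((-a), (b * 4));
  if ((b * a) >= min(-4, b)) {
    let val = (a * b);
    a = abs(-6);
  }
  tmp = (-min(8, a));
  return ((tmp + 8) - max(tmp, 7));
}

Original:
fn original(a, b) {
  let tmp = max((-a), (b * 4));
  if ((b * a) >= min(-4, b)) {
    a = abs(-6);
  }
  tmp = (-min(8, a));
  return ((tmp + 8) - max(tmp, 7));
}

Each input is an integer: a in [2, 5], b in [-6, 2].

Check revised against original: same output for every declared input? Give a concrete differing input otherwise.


The edit looks behavioral (`max((-a), (b * 4))` became `min((-a), (b * 4))`), but over these ranges it never changes the outcome; all 36 inputs agree.
verdict: equivalent


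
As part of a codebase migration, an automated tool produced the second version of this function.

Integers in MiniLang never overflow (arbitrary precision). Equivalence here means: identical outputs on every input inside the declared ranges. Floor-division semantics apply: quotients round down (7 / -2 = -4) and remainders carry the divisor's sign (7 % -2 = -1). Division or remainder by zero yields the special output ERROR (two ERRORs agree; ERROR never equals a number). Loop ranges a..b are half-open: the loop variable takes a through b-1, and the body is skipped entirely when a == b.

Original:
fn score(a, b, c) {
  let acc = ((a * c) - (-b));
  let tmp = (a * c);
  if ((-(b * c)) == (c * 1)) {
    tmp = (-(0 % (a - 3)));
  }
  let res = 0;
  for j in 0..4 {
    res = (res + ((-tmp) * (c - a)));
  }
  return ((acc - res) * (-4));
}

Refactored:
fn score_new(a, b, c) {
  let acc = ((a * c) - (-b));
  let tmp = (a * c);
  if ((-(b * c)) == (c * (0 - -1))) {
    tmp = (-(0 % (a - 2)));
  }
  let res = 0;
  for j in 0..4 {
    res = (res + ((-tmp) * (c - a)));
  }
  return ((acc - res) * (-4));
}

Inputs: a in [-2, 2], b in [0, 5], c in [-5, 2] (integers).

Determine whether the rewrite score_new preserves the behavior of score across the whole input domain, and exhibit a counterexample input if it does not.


There is a counterexample at a=2, b=0, c=0: 0 on one side, ERROR on the other.
score: acc becomes 0; next tmp becomes 0; next ((-(b * c)) == (c * 1)) evaluates to true; next tmp becomes 0; next res becomes 0; next at j=0:; next res becomes 0; next at j=1:; next res becomes 0; next at j=2:; next res becomes 0; next at j=3:; next res becomes 0; next final value 0
score_new: acc becomes 0; next tmp becomes 0; next ((-(b * c)) == (c * (0 - -1))) evaluates to true; next hits division by zero so the output is ERROR
verdict: not equivalent; witness: a=2, b=0, c=0


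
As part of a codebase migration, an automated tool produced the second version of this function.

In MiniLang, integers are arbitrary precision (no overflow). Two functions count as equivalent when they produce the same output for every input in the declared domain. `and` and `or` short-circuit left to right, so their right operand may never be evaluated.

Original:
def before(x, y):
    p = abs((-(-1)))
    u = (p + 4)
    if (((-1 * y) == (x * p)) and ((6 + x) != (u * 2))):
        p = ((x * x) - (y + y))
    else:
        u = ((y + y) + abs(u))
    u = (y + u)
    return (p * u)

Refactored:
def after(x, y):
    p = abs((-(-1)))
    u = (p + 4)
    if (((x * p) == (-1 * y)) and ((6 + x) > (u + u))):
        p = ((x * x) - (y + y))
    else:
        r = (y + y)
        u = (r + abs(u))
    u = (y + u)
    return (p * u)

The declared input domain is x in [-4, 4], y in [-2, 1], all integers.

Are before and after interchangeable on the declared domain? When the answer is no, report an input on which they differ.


Evaluate both at x=-1, y=1.
before: p = 1; u = 5; (((-1 * y) == (x * p)) and ((6 + x) != (u * 2))) -> true; p = -1; u = 6; return -6
after: p = 1; u = 5; (((x * p) == (-1 * y)) and ((6 + x) > (u + u))) -> false; r = 2; u = 7; u = 8; return 8
-6 != 8, so the rewrite changes behavior.
verdict: not equivalent; witness: x=-1, y=1
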